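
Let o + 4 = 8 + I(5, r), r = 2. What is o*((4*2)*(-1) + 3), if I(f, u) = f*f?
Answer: -145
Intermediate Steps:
I(f, u) = f**2
o = 29 (o = -4 + (8 + 5**2) = -4 + (8 + 25) = -4 + 33 = 29)
o*((4*2)*(-1) + 3) = 29*((4*2)*(-1) + 3) = 29*(8*(-1) + 3) = 29*(-8 + 3) = 29*(-5) = -145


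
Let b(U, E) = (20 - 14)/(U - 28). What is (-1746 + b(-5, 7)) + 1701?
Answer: -497/11 ≈ -45.182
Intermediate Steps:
b(U, E) = 6/(-28 + U)
(-1746 + b(-5, 7)) + 1701 = (-1746 + 6/(-28 - 5)) + 1701 = (-1746 + 6/(-33)) + 1701 = (-1746 + 6*(-1/33)) + 1701 = (-1746 - 2/11) + 1701 = -19208/11 + 1701 = -497/11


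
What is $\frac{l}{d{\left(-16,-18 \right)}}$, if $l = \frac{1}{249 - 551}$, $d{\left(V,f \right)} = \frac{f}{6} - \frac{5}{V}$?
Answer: $\frac{8}{6493} \approx 0.0012321$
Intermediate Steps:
$d{\left(V,f \right)} = - \frac{5}{V} + \frac{f}{6}$ ($d{\left(V,f \right)} = f \frac{1}{6} - \frac{5}{V} = \frac{f}{6} - \frac{5}{V} = - \frac{5}{V} + \frac{f}{6}$)
$l = - \frac{1}{302}$ ($l = \frac{1}{-302} = - \frac{1}{302} \approx -0.0033113$)
$\frac{l}{d{\left(-16,-18 \right)}} = - \frac{1}{302 \left(- \frac{5}{-16} + \frac{1}{6} \left(-18\right)\right)} = - \frac{1}{302 \left(\left(-5\right) \left(- \frac{1}{16}\right) - 3\right)} = - \frac{1}{302 \left(\frac{5}{16} - 3\right)} = - \frac{1}{302 \left(- \frac{43}{16}\right)} = \left(- \frac{1}{302}\right) \left(- \frac{16}{43}\right) = \frac{8}{6493}$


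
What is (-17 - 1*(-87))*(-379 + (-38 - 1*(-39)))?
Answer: -26460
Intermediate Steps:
(-17 - 1*(-87))*(-379 + (-38 - 1*(-39))) = (-17 + 87)*(-379 + (-38 + 39)) = 70*(-379 + 1) = 70*(-378) = -26460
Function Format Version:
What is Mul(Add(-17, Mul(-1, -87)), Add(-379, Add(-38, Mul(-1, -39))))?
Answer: -26460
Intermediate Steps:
Mul(Add(-17, Mul(-1, -87)), Add(-379, Add(-38, Mul(-1, -39)))) = Mul(Add(-17, 87), Add(-379, Add(-38, 39))) = Mul(70, Add(-379, 1)) = Mul(70, -378) = -26460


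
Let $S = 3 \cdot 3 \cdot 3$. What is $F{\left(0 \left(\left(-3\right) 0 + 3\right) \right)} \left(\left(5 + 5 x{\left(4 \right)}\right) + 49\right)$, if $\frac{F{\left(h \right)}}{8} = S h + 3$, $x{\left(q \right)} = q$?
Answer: $1776$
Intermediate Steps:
$S = 27$ ($S = 9 \cdot 3 = 27$)
$F{\left(h \right)} = 24 + 216 h$ ($F{\left(h \right)} = 8 \left(27 h + 3\right) = 8 \left(3 + 27 h\right) = 24 + 216 h$)
$F{\left(0 \left(\left(-3\right) 0 + 3\right) \right)} \left(\left(5 + 5 x{\left(4 \right)}\right) + 49\right) = \left(24 + 216 \cdot 0 \left(\left(-3\right) 0 + 3\right)\right) \left(\left(5 + 5 \cdot 4\right) + 49\right) = \left(24 + 216 \cdot 0 \left(0 + 3\right)\right) \left(\left(5 + 20\right) + 49\right) = \left(24 + 216 \cdot 0 \cdot 3\right) \left(25 + 49\right) = \left(24 + 216 \cdot 0\right) 74 = \left(24 + 0\right) 74 = 24 \cdot 74 = 1776$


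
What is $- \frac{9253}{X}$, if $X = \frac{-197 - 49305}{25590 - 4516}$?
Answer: $\frac{97498861}{24751} \approx 3939.2$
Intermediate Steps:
$X = - \frac{24751}{10537}$ ($X = - \frac{49502}{21074} = \left(-49502\right) \frac{1}{21074} = - \frac{24751}{10537} \approx -2.349$)
$- \frac{9253}{X} = - \frac{9253}{- \frac{24751}{10537}} = \left(-9253\right) \left(- \frac{10537}{24751}\right) = \frac{97498861}{24751}$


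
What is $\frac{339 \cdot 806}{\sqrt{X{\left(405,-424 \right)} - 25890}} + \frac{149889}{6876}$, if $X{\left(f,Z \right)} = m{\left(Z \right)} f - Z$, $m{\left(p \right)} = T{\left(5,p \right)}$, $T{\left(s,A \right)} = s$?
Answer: $\frac{49963}{2292} - \frac{273234 i \sqrt{23441}}{23441} \approx 21.799 - 1784.6 i$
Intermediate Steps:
$m{\left(p \right)} = 5$
$X{\left(f,Z \right)} = - Z + 5 f$ ($X{\left(f,Z \right)} = 5 f - Z = - Z + 5 f$)
$\frac{339 \cdot 806}{\sqrt{X{\left(405,-424 \right)} - 25890}} + \frac{149889}{6876} = \frac{339 \cdot 806}{\sqrt{\left(\left(-1\right) \left(-424\right) + 5 \cdot 405\right) - 25890}} + \frac{149889}{6876} = \frac{273234}{\sqrt{\left(424 + 2025\right) - 25890}} + 149889 \cdot \frac{1}{6876} = \frac{273234}{\sqrt{2449 - 25890}} + \frac{49963}{2292} = \frac{273234}{\sqrt{-23441}} + \frac{49963}{2292} = \frac{273234}{i \sqrt{23441}} + \frac{49963}{2292} = 273234 \left(- \frac{i \sqrt{23441}}{23441}\right) + \frac{49963}{2292} = - \frac{273234 i \sqrt{23441}}{23441} + \frac{49963}{2292} = \frac{49963}{2292} - \frac{273234 i \sqrt{23441}}{23441}$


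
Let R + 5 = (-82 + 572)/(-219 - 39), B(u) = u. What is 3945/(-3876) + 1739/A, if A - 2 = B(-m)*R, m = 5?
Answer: 35455579/760342 ≈ 46.631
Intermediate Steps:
R = -890/129 (R = -5 + (-82 + 572)/(-219 - 39) = -5 + 490/(-258) = -5 + 490*(-1/258) = -5 - 245/129 = -890/129 ≈ -6.8992)
A = 4708/129 (A = 2 - 1*5*(-890/129) = 2 - 5*(-890/129) = 2 + 4450/129 = 4708/129 ≈ 36.496)
3945/(-3876) + 1739/A = 3945/(-3876) + 1739/(4708/129) = 3945*(-1/3876) + 1739*(129/4708) = -1315/1292 + 224331/4708 = 35455579/760342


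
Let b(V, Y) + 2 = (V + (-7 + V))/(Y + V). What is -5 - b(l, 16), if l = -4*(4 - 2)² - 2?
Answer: -49/2 ≈ -24.500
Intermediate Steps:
l = -18 (l = -4*2² - 2 = -4*4 - 2 = -16 - 2 = -18)
b(V, Y) = -2 + (-7 + 2*V)/(V + Y) (b(V, Y) = -2 + (V + (-7 + V))/(Y + V) = -2 + (-7 + 2*V)/(V + Y))
-5 - b(l, 16) = -5 - (-7 - 2*16)/(-18 + 16) = -5 - (-7 - 32)/(-2) = -5 - (-1)*(-39)/2 = -5 - 1*39/2 = -5 - 39/2 = -49/2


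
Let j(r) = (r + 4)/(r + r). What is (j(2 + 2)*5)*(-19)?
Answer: -95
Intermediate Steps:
j(r) = (4 + r)/(2*r) (j(r) = (4 + r)/((2*r)) = (4 + r)*(1/(2*r)) = (4 + r)/(2*r))
(j(2 + 2)*5)*(-19) = (((4 + (2 + 2))/(2*(2 + 2)))*5)*(-19) = (((½)*(4 + 4)/4)*5)*(-19) = (((½)*(¼)*8)*5)*(-19) = (1*5)*(-19) = 5*(-19) = -95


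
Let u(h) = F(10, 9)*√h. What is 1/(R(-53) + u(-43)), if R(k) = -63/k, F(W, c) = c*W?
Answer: 371/108708741 - 28090*I*√43/108708741 ≈ 3.4128e-6 - 0.0016944*I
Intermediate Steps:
F(W, c) = W*c
u(h) = 90*√h (u(h) = (10*9)*√h = 90*√h)
1/(R(-53) + u(-43)) = 1/(-63/(-53) + 90*√(-43)) = 1/(-63*(-1/53) + 90*(I*√43)) = 1/(63/53 + 90*I*√43)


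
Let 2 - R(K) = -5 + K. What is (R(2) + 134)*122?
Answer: 16958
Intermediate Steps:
R(K) = 7 - K (R(K) = 2 - (-5 + K) = 2 + (5 - K) = 7 - K)
(R(2) + 134)*122 = ((7 - 1*2) + 134)*122 = ((7 - 2) + 134)*122 = (5 + 134)*122 = 139*122 = 16958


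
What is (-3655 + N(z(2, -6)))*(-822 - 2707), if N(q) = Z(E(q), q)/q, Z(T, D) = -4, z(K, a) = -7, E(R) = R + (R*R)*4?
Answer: 90275349/7 ≈ 1.2896e+7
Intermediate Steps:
E(R) = R + 4*R² (E(R) = R + R²*4 = R + 4*R²)
N(q) = -4/q
(-3655 + N(z(2, -6)))*(-822 - 2707) = (-3655 - 4/(-7))*(-822 - 2707) = (-3655 - 4*(-⅐))*(-3529) = (-3655 + 4/7)*(-3529) = -25581/7*(-3529) = 90275349/7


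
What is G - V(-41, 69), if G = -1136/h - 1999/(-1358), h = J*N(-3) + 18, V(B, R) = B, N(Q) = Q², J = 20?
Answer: 4938679/134442 ≈ 36.735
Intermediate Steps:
h = 198 (h = 20*(-3)² + 18 = 20*9 + 18 = 180 + 18 = 198)
G = -573443/134442 (G = -1136/198 - 1999/(-1358) = -1136*1/198 - 1999*(-1/1358) = -568/99 + 1999/1358 = -573443/134442 ≈ -4.2654)
G - V(-41, 69) = -573443/134442 - 1*(-41) = -573443/134442 + 41 = 4938679/134442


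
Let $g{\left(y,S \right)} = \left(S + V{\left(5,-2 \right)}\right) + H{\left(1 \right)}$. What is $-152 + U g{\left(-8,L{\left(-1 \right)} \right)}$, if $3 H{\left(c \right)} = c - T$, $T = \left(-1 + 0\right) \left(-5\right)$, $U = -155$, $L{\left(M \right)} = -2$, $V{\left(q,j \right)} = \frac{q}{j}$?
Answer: $\frac{4513}{6} \approx 752.17$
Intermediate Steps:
$T = 5$ ($T = \left(-1\right) \left(-5\right) = 5$)
$H{\left(c \right)} = - \frac{5}{3} + \frac{c}{3}$ ($H{\left(c \right)} = \frac{c - 5}{3} = \frac{-5 + c}{3} = - \frac{5}{3} + \frac{c}{3}$)
$g{\left(y,S \right)} = - \frac{23}{6} + S$ ($g{\left(y,S \right)} = \left(S + \frac{5}{-2}\right) + \left(- \frac{5}{3} + \frac{1}{3} \cdot 1\right) = \left(S + 5 \left(- \frac{1}{2}\right)\right) + \left(- \frac{5}{3} + \frac{1}{3}\right) = \left(S - \frac{5}{2}\right) - \frac{4}{3} = \left(- \frac{5}{2} + S\right) - \frac{4}{3} = - \frac{23}{6} + S$)
$-152 + U g{\left(-8,L{\left(-1 \right)} \right)} = -152 - 155 \left(- \frac{23}{6} - 2\right) = -152 - - \frac{5425}{6} = -152 + \frac{5425}{6} = \frac{4513}{6}$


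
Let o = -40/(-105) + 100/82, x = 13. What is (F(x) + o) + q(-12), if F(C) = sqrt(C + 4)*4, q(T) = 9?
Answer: 9127/861 + 4*sqrt(17) ≈ 27.093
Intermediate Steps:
F(C) = 4*sqrt(4 + C) (F(C) = sqrt(4 + C)*4 = 4*sqrt(4 + C))
o = 1378/861 (o = -40*(-1/105) + 100*(1/82) = 8/21 + 50/41 = 1378/861 ≈ 1.6005)
(F(x) + o) + q(-12) = (4*sqrt(4 + 13) + 1378/861) + 9 = (4*sqrt(17) + 1378/861) + 9 = (1378/861 + 4*sqrt(17)) + 9 = 9127/861 + 4*sqrt(17)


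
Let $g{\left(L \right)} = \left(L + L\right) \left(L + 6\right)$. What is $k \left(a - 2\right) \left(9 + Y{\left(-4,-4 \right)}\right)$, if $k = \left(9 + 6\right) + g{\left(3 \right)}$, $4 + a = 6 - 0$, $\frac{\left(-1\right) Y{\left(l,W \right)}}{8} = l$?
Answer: $0$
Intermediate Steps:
$Y{\left(l,W \right)} = - 8 l$
$g{\left(L \right)} = 2 L \left(6 + L\right)$
$a = 2$ ($a = -4 + \left(6 - 0\right) = -4 + \left(6 + 0\right) = -4 + 6 = 2$)
$k = 69$ ($k = \left(9 + 6\right) + 2 \cdot 3 \left(6 + 3\right) = 15 + 2 \cdot 3 \cdot 9 = 15 + 54 = 69$)
$k \left(a - 2\right) \left(9 + Y{\left(-4,-4 \right)}\right) = 69 \left(2 - 2\right) \left(9 - -32\right) = 69 \cdot 0 \left(9 + 32\right) = 69 \cdot 0 \cdot 41 = 69 \cdot 0 = 0$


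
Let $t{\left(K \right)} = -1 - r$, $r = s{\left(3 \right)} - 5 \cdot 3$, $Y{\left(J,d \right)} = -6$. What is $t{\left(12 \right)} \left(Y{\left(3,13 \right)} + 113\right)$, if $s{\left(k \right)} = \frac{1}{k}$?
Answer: $\frac{4387}{3} \approx 1462.3$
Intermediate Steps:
$r = - \frac{44}{3}$ ($r = \frac{1}{3} - 5 \cdot 3 = \frac{1}{3} - 15 = - \frac{44}{3} \approx -14.667$)
$t{\left(K \right)} = \frac{41}{3}$ ($t{\left(K \right)} = -1 - - \frac{44}{3} = -1 + \frac{44}{3} = \frac{41}{3}$)
$t{\left(12 \right)} \left(Y{\left(3,13 \right)} + 113\right) = \frac{41 \left(-6 + 113\right)}{3} = \frac{41}{3} \cdot 107 = \frac{4387}{3}$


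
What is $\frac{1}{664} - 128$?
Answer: $- \frac{84991}{664} \approx -128.0$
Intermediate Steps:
$\frac{1}{664} - 128 = - \frac{84991}{664}$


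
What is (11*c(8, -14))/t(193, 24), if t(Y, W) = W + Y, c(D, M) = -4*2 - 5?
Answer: -143/217 ≈ -0.65899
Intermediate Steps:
c(D, M) = -13 (c(D, M) = -8 - 5 = -13)
(11*c(8, -14))/t(193, 24) = (11*(-13))/(24 + 193) = -143/217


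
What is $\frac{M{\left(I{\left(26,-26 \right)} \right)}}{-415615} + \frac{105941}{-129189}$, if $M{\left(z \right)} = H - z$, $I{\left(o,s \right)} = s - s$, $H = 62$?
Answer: $- \frac{44038678433}{53692886235} \approx -0.8202$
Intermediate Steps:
$I{\left(o,s \right)} = 0$
$M{\left(z \right)} = 62 - z$
$\frac{M{\left(I{\left(26,-26 \right)} \right)}}{-415615} + \frac{105941}{-129189} = \frac{62 - 0}{-415615} + \frac{105941}{-129189} = \left(62 + 0\right) \left(- \frac{1}{415615}\right) + 105941 \left(- \frac{1}{129189}\right) = 62 \left(- \frac{1}{415615}\right) - \frac{105941}{129189} = - \frac{62}{415615} - \frac{105941}{129189} = - \frac{44038678433}{53692886235}$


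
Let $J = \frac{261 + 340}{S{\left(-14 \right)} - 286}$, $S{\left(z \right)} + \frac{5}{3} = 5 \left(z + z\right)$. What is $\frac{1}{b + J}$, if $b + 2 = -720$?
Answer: $- \frac{1283}{928129} \approx -0.0013824$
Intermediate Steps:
$S{\left(z \right)} = - \frac{5}{3} + 10 z$ ($S{\left(z \right)} = - \frac{5}{3} + 5 \left(z + z\right) = - \frac{5}{3} + 5 \cdot 2 z = - \frac{5}{3} + 10 z$)
$b = -722$ ($b = -2 - 720 = -722$)
$J = - \frac{1803}{1283}$ ($J = \frac{261 + 340}{\left(- \frac{5}{3} + 10 \left(-14\right)\right) - 286} = \frac{601}{\left(- \frac{5}{3} - 140\right) - 286} = \frac{601}{- \frac{425}{3} - 286} = \frac{601}{- \frac{1283}{3}} = 601 \left(- \frac{3}{1283}\right) = - \frac{1803}{1283} \approx -1.4053$)
$\frac{1}{b + J} = \frac{1}{-722 - \frac{1803}{1283}} = \frac{1}{- \frac{928129}{1283}} = - \frac{1283}{928129}$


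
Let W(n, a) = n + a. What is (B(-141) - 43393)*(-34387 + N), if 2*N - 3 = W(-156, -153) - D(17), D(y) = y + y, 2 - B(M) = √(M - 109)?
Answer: 1499462787 + 172785*I*√10 ≈ 1.4995e+9 + 5.4639e+5*I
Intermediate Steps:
W(n, a) = a + n
B(M) = 2 - √(-109 + M) (B(M) = 2 - √(M - 109) = 2 - √(-109 + M))
D(y) = 2*y
N = -170 (N = 3/2 + ((-153 - 156) - 2*17)/2 = 3/2 + (-309 - 1*34)/2 = 3/2 + (-309 - 34)/2 = 3/2 + (½)*(-343) = 3/2 - 343/2 = -170)
(B(-141) - 43393)*(-34387 + N) = ((2 - √(-109 - 141)) - 43393)*(-34387 - 170) = ((2 - √(-250)) - 43393)*(-34557) = ((2 - 5*I*√10) - 43393)*(-34557) = (-43391 - 5*I*√10)*(-34557) = 1499462787 + 172785*I*√10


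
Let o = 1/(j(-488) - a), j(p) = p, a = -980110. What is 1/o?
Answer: 979622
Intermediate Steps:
o = 1/979622 (o = 1/(-488 - 1*(-980110)) = 1/(-488 + 980110) = 1/979622 ≈ 1.0208e-6)
1/o = 1/(1/979622) = 979622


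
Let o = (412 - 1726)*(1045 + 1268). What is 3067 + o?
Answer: -3036215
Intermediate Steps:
o = -3039282 (o = -1314*2313 = -3039282)
3067 + o = 3067 - 3039282 = -3036215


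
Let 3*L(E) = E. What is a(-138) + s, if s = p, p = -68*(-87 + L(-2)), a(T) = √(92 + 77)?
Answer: 17923/3 ≈ 5974.3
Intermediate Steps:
a(T) = 13 (a(T) = √169 = 13)
L(E) = E/3
p = 17884/3 (p = -68*(-87 + (⅓)*(-2)) = -68*(-87 - ⅔) = -68*(-263/3) = 17884/3 ≈ 5961.3)
s = 17884/3 ≈ 5961.3
a(-138) + s = 13 + 17884/3 = 17923/3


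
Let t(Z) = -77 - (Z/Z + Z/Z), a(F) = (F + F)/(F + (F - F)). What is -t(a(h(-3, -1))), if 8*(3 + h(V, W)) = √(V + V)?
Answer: 79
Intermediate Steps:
h(V, W) = -3 + √2*√V/8 (h(V, W) = -3 + √(V + V)/8 = -3 + √(2*V)/8 = -3 + (√2*√V)/8 = -3 + √2*√V/8)
a(F) = 2 (a(F) = (2*F)/(F + 0) = (2*F)/F = 2)
t(Z) = -79 (t(Z) = -77 - (1 + 1) = -77 - 1*2 = -77 - 2 = -79)
-t(a(h(-3, -1))) = -1*(-79) = 79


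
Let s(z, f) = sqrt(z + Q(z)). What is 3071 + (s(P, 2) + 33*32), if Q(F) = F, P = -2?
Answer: 4127 + 2*I ≈ 4127.0 + 2.0*I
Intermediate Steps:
s(z, f) = sqrt(2)*sqrt(z) (s(z, f) = sqrt(z + z) = sqrt(2*z) = sqrt(2)*sqrt(z))
3071 + (s(P, 2) + 33*32) = 3071 + (sqrt(2)*sqrt(-2) + 33*32) = 3071 + (sqrt(2)*(I*sqrt(2)) + 1056) = 3071 + (2*I + 1056) = 3071 + (1056 + 2*I) = 4127 + 2*I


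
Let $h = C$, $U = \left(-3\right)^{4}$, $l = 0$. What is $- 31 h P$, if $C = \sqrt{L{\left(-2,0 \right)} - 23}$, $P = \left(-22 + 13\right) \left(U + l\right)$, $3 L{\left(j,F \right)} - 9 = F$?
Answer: $45198 i \sqrt{5} \approx 1.0107 \cdot 10^{5} i$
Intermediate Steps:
$L{\left(j,F \right)} = 3 + \frac{F}{3}$
$U = 81$
$P = -729$ ($P = \left(-22 + 13\right) \left(81 + 0\right) = \left(-9\right) 81 = -729$)
$C = 2 i \sqrt{5}$ ($C = \sqrt{\left(3 + \frac{1}{3} \cdot 0\right) - 23} = \sqrt{\left(3 + 0\right) - 23} = \sqrt{3 - 23} = \sqrt{-20} = 2 i \sqrt{5} \approx 4.4721 i$)
$h = 2 i \sqrt{5} \approx 4.4721 i$
$- 31 h P = - 31 \cdot 2 i \sqrt{5} \left(-729\right) = - 62 i \sqrt{5} \left(-729\right) = 45198 i \sqrt{5}$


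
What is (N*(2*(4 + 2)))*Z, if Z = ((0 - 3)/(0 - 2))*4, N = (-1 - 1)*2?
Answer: -288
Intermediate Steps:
N = -4 (N = -2*2 = -4)
Z = 6 (Z = -3/(-2)*4 = -3*(-½)*4 = (3/2)*4 = 6)
(N*(2*(4 + 2)))*Z = -8*(4 + 2)*6 = -8*6*6 = -4*12*6 = -48*6 = -288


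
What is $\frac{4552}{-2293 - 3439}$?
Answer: $- \frac{1138}{1433} \approx -0.79414$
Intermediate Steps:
$\frac{4552}{-2293 - 3439} = \frac{4552}{-5732} = 4552 \left(- \frac{1}{5732}\right) = - \frac{1138}{1433}$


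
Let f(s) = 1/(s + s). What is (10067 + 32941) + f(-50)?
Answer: 4300799/100 ≈ 43008.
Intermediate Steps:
f(s) = 1/(2*s)
(10067 + 32941) + f(-50) = (10067 + 32941) + (½)/(-50) = 43008 + (½)*(-1/50) = 43008 - 1/100 = 4300799/100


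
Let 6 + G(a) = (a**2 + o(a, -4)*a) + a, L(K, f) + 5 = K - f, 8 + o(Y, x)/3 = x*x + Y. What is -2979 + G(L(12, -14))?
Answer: -696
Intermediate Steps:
o(Y, x) = -24 + 3*Y + 3*x**2 (o(Y, x) = -24 + 3*(x*x + Y) = -24 + 3*(x**2 + Y) = -24 + 3*(Y + x**2) = -24 + (3*Y + 3*x**2) = -24 + 3*Y + 3*x**2)
L(K, f) = -5 + K - f (L(K, f) = -5 + (K - f) = -5 + K - f)
G(a) = -6 + a + a**2 + a*(24 + 3*a) (G(a) = -6 + ((a**2 + (-24 + 3*a + 3*(-4)**2)*a) + a) = -6 + ((a**2 + (-24 + 3*a + 3*16)*a) + a) = -6 + ((a**2 + (-24 + 3*a + 48)*a) + a) = -6 + ((a**2 + (24 + 3*a)*a) + a) = -6 + ((a**2 + a*(24 + 3*a)) + a) = -6 + (a + a**2 + a*(24 + 3*a)) = -6 + a + a**2 + a*(24 + 3*a))
-2979 + G(L(12, -14)) = -2979 + (-6 + 4*(-5 + 12 - 1*(-14))**2 + 25*(-5 + 12 - 1*(-14))) = -2979 + (-6 + 4*(-5 + 12 + 14)**2 + 25*(-5 + 12 + 14)) = -2979 + (-6 + 4*21**2 + 25*21) = -2979 + (-6 + 4*441 + 525) = -2979 + (-6 + 1764 + 525) = -2979 + 2283 = -696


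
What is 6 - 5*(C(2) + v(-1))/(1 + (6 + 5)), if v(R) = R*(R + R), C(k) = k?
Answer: 13/3 ≈ 4.3333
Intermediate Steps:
v(R) = 2*R² (v(R) = R*(2*R) = 2*R²)
6 - 5*(C(2) + v(-1))/(1 + (6 + 5)) = 6 - 5*(2 + 2*(-1)²)/(1 + (6 + 5)) = 6 - 5*(2 + 2*1)/(1 + 11) = 6 - 5*(2 + 2)/12 = 6 - 20/12 = 6 - 5*⅓ = 6 - 5/3 = 13/3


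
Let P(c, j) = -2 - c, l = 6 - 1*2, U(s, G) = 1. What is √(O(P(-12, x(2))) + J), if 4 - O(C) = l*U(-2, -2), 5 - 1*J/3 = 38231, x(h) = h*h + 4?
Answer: 3*I*√12742 ≈ 338.64*I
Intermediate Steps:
x(h) = 4 + h² (x(h) = h² + 4 = 4 + h²)
l = 4 (l = 6 - 2 = 4)
J = -114678 (J = 15 - 3*38231 = 15 - 114693 = -114678)
O(C) = 0 (O(C) = 4 - 4 = 0)
√(O(P(-12, x(2))) + J) = √(0 - 114678) = √(-114678) = 3*I*√12742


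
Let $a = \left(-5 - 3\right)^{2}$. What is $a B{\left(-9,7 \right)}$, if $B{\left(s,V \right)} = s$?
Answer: $-576$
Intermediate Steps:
$a = 64$ ($a = \left(-8\right)^{2} = 64$)
$a B{\left(-9,7 \right)} = 64 \left(-9\right) = -576$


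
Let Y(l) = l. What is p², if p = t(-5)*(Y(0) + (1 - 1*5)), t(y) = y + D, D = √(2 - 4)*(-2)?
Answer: 272 + 320*I*√2 ≈ 272.0 + 452.55*I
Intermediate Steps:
D = -2*I*√2 (D = √(-2)*(-2) = (I*√2)*(-2) = -2*I*√2 ≈ -2.8284*I)
t(y) = y - 2*I*√2
p = 20 + 8*I*√2 (p = (-5 - 2*I*√2)*(0 + (1 - 1*5)) = (-5 - 2*I*√2)*(0 + (1 - 5)) = (-5 - 2*I*√2)*(0 - 4) = (-5 - 2*I*√2)*(-4) = 20 + 8*I*√2 ≈ 20.0 + 11.314*I)
p² = (20 + 8*I*√2)²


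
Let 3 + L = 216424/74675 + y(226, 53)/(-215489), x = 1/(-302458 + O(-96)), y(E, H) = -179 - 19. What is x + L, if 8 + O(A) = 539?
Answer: -490087766143628/4858500914851525 ≈ -0.10087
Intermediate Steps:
y(E, H) = -198
O(A) = 531 (O(A) = -8 + 539 = 531)
x = -1/301927 (x = 1/(-302458 + 531) = 1/(-301927) = -1/301927 ≈ -3.3121e-6)
L = -1623146239/16091641075 (L = -3 + (216424/74675 - 198/(-215489)) = -3 + (216424*(1/74675) - 198*(-1/215489)) = -3 + (216424/74675 + 198/215489) = -3 + 46651776986/16091641075 = -1623146239/16091641075 ≈ -0.10087)
x + L = -1/301927 - 1623146239/16091641075 = -490087766143628/4858500914851525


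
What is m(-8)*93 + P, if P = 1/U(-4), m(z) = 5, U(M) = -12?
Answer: 5579/12 ≈ 464.92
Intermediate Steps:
P = -1/12 (P = 1/(-12) = -1/12 ≈ -0.083333)
m(-8)*93 + P = 5*93 - 1/12 = 465 - 1/12 = 5579/12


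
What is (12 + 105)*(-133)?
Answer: -15561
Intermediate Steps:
(12 + 105)*(-133) = 117*(-133) = -15561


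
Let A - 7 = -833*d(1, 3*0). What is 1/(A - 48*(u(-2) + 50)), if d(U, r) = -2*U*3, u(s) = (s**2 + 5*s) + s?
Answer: 1/2989 ≈ 0.00033456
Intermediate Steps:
u(s) = s**2 + 6*s
d(U, r) = -6*U
A = 5005 (A = 7 - (-4998) = 7 - 833*(-6) = 7 + 4998 = 5005)
1/(A - 48*(u(-2) + 50)) = 1/(5005 - 48*(-2*(6 - 2) + 50)) = 1/(5005 - 48*(-2*4 + 50)) = 1/(5005 - 48*(-8 + 50)) = 1/(5005 - 48*42) = 1/(5005 - 2016) = 1/2989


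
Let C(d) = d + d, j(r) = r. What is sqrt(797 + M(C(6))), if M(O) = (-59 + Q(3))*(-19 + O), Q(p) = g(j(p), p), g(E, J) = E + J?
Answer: 4*sqrt(73) ≈ 34.176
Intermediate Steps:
Q(p) = 2*p (Q(p) = p + p = 2*p)
C(d) = 2*d
M(O) = 1007 - 53*O (M(O) = (-59 + 2*3)*(-19 + O) = (-59 + 6)*(-19 + O) = -53*(-19 + O) = 1007 - 53*O)
sqrt(797 + M(C(6))) = sqrt(797 + (1007 - 106*6)) = sqrt(797 + (1007 - 53*12)) = sqrt(797 + (1007 - 636)) = sqrt(797 + 371) = sqrt(1168) = 4*sqrt(73)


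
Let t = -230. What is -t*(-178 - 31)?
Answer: -48070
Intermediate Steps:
-t*(-178 - 31) = -(-230)*(-178 - 31) = -(-230)*(-209) = -1*48070 = -48070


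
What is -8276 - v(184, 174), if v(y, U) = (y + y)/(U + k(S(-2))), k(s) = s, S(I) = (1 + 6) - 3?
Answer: -736748/89 ≈ -8278.1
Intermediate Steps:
S(I) = 4 (S(I) = 7 - 3 = 4)
v(y, U) = 2*y/(4 + U) (v(y, U) = (y + y)/(U + 4) = (2*y)/(4 + U) = 2*y/(4 + U))
-8276 - v(184, 174) = -8276 - 2*184/(4 + 174) = -8276 - 2*184/178 = -8276 - 1*184/89 = -8276 - 184/89 = -736748/89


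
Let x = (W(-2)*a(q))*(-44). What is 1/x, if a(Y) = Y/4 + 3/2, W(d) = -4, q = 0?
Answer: 1/264 ≈ 0.0037879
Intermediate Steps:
a(Y) = 3/2 + Y/4 (a(Y) = Y*(¼) + 3*(½) = Y/4 + 3/2 = 3/2 + Y/4)
x = 264 (x = -4*(3/2 + (¼)*0)*(-44) = -4*(3/2 + 0)*(-44) = -4*3/2*(-44) = -6*(-44) = 264)
1/x = 1/264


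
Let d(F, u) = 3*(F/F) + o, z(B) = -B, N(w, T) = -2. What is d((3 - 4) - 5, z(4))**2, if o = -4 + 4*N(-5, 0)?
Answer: 81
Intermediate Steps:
o = -12 (o = -4 + 4*(-2) = -4 - 8 = -12)
d(F, u) = -9 (d(F, u) = 3*(F/F) - 12 = 3*1 - 12 = 3 - 12 = -9)
d((3 - 4) - 5, z(4))**2 = (-9)**2 = 81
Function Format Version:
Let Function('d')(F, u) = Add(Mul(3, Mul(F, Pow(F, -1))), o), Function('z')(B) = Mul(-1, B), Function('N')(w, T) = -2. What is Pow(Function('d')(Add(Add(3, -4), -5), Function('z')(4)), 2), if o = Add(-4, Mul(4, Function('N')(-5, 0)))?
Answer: 81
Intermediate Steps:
o = -12 (o = Add(-4, Mul(4, -2)) = Add(-4, -8) = -12)
Function('d')(F, u) = -9 (Function('d')(F, u) = Add(Mul(3, Mul(F, Pow(F, -1))), -12) = Add(Mul(3, 1), -12) = Add(3, -12) = -9)
Pow(Function('d')(Add(Add(3, -4), -5), Function('z')(4)), 2) = Pow(-9, 2) = 81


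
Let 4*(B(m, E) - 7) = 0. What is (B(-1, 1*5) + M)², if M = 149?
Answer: 24336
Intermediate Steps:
B(m, E) = 7 (B(m, E) = 7 + (¼)*0 = 7 + 0 = 7)
(B(-1, 1*5) + M)² = (7 + 149)² = 156² = 24336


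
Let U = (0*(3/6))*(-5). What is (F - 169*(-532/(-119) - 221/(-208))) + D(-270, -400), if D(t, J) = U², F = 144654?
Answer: 39091543/272 ≈ 1.4372e+5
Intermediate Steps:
U = 0 (U = (0*(3*(⅙)))*(-5) = (0*(½))*(-5) = 0*(-5) = 0)
D(t, J) = 0 (D(t, J) = 0² = 0)
(F - 169*(-532/(-119) - 221/(-208))) + D(-270, -400) = (144654 - 169*(-532/(-119) - 221/(-208))) + 0 = (144654 - 169*(-532*(-1/119) - 221*(-1/208))) + 0 = (144654 - 169*(76/17 + 17/16)) + 0 = (144654 - 169*1505/272) + 0 = (144654 - 254345/272) + 0 = 39091543/272 + 0 = 39091543/272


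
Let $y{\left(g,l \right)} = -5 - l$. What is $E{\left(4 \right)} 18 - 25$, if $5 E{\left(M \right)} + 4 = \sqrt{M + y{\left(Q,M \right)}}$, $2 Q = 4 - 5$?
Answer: $- \frac{197}{5} + \frac{18 i \sqrt{5}}{5} \approx -39.4 + 8.0499 i$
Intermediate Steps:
$Q = - \frac{1}{2}$ ($Q = \frac{4 - 5}{2} = \frac{1}{2} \left(-1\right) = - \frac{1}{2} \approx -0.5$)
$E{\left(M \right)} = - \frac{4}{5} + \frac{i \sqrt{5}}{5}$ ($E{\left(M \right)} = - \frac{4}{5} + \frac{\sqrt{M - \left(5 + M\right)}}{5} = - \frac{4}{5} + \frac{\sqrt{-5}}{5} = - \frac{4}{5} + \frac{i \sqrt{5}}{5}$)
$E{\left(4 \right)} 18 - 25 = \left(- \frac{4}{5} + \frac{i \sqrt{5}}{5}\right) 18 - 25 = \left(- \frac{72}{5} + \frac{18 i \sqrt{5}}{5}\right) - 25 = - \frac{197}{5} + \frac{18 i \sqrt{5}}{5}$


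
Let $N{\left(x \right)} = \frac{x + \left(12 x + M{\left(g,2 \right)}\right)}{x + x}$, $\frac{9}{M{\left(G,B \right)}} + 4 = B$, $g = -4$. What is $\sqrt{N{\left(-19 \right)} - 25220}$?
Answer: $\frac{9 i \sqrt{449483}}{38} \approx 158.79 i$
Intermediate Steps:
$M{\left(G,B \right)} = \frac{9}{-4 + B}$
$N{\left(x \right)} = \frac{- \frac{9}{2} + 13 x}{2 x}$ ($N{\left(x \right)} = \frac{x + \left(12 x + \frac{9}{-4 + 2}\right)}{x + x} = \frac{x + \left(12 x + \frac{9}{-2}\right)}{2 x} = \left(x + \left(12 x + 9 \left(- \frac{1}{2}\right)\right)\right) \frac{1}{2 x} = \left(x + \left(12 x - \frac{9}{2}\right)\right) \frac{1}{2 x} = \left(x + \left(- \frac{9}{2} + 12 x\right)\right) \frac{1}{2 x} = \left(- \frac{9}{2} + 13 x\right) \frac{1}{2 x} = \frac{- \frac{9}{2} + 13 x}{2 x}$)
$\sqrt{N{\left(-19 \right)} - 25220} = \sqrt{\frac{-9 + 26 \left(-19\right)}{4 \left(-19\right)} - 25220} = \sqrt{\frac{1}{4} \left(- \frac{1}{19}\right) \left(-9 - 494\right) - 25220} = \sqrt{\frac{1}{4} \left(- \frac{1}{19}\right) \left(-503\right) - 25220} = \sqrt{\frac{503}{76} - 25220} = \sqrt{- \frac{1916217}{76}} = \frac{9 i \sqrt{449483}}{38}$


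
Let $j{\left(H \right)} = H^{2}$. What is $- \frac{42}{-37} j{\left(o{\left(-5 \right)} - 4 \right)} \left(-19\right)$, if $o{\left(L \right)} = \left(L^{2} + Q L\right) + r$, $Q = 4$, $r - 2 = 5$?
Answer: $- \frac{51072}{37} \approx -1380.3$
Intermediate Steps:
$r = 7$ ($r = 2 + 5 = 7$)
$o{\left(L \right)} = 7 + L^{2} + 4 L$ ($o{\left(L \right)} = \left(L^{2} + 4 L\right) + 7 = 7 + L^{2} + 4 L$)
$- \frac{42}{-37} j{\left(o{\left(-5 \right)} - 4 \right)} \left(-19\right) = - \frac{42}{-37} \left(\left(7 + \left(-5\right)^{2} + 4 \left(-5\right)\right) - 4\right)^{2} \left(-19\right) = \left(-42\right) \left(- \frac{1}{37}\right) \left(\left(7 + 25 - 20\right) - 4\right)^{2} \left(-19\right) = \frac{42 \left(12 - 4\right)^{2}}{37} \left(-19\right) = \frac{42 \cdot 8^{2}}{37} \left(-19\right) = \frac{42}{37} \cdot 64 \left(-19\right) = \frac{2688}{37} \left(-19\right) = - \frac{51072}{37}$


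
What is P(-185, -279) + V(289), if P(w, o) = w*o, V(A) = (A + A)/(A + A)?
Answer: 51616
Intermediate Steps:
V(A) = 1 (V(A) = (2*A)/((2*A)) = (2*A)*(1/(2*A)) = 1)
P(w, o) = o*w
P(-185, -279) + V(289) = -279*(-185) + 1 = 51615 + 1 = 51616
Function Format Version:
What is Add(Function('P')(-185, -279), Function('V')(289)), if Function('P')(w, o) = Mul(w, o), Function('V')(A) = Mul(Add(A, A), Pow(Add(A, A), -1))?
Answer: 51616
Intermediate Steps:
Function('V')(A) = 1 (Function('V')(A) = Mul(Mul(2, A), Pow(Mul(2, A), -1)) = Mul(Mul(2, A), Mul(Rational(1, 2), Pow(A, -1))) = 1)
Function('P')(w, o) = Mul(o, w)
Add(Function('P')(-185, -279), Function('V')(289)) = Add(Mul(-279, -185), 1) = Add(51615, 1) = 51616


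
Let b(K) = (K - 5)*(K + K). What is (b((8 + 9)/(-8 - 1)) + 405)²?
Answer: 1218917569/6561 ≈ 1.8578e+5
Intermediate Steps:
b(K) = 2*K*(-5 + K) (b(K) = (-5 + K)*(2*K) = 2*K*(-5 + K))
(b((8 + 9)/(-8 - 1)) + 405)² = (2*((8 + 9)/(-8 - 1))*(-5 + (8 + 9)/(-8 - 1)) + 405)² = (2*(17/(-9))*(-5 + 17/(-9)) + 405)² = (2*(17*(-⅑))*(-5 + 17*(-⅑)) + 405)² = (2*(-17/9)*(-5 - 17/9) + 405)² = (2*(-17/9)*(-62/9) + 405)² = (2108/81 + 405)² = (34913/81)² = 1218917569/6561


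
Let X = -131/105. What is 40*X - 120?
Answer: -3568/21 ≈ -169.90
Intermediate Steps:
X = -131/105 (X = -131*1/105 = -131/105 ≈ -1.2476)
40*X - 120 = 40*(-131/105) - 120 = -1048/21 - 120 = -3568/21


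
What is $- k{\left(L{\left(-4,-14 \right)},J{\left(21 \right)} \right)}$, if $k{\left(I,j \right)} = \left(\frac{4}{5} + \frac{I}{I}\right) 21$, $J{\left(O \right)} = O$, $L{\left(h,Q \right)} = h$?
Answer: $- \frac{189}{5} \approx -37.8$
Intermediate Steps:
$k{\left(I,j \right)} = \frac{189}{5}$ ($k{\left(I,j \right)} = \left(4 \cdot \frac{1}{5} + 1\right) 21 = \left(\frac{4}{5} + 1\right) 21 = \frac{9}{5} \cdot 21 = \frac{189}{5}$)
$- k{\left(L{\left(-4,-14 \right)},J{\left(21 \right)} \right)} = \left(-1\right) \frac{189}{5} = - \frac{189}{5}$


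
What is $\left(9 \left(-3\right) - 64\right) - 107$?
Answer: $-198$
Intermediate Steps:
$\left(9 \left(-3\right) - 64\right) - 107 = \left(-27 - 64\right) - 107 = -91 - 107 = -198$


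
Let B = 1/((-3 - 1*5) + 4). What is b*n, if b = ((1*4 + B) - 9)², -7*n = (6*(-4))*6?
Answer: 567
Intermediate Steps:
n = 144/7 (n = -6*(-4)*6/7 = -(-24)*6/7 = -⅐*(-144) = 144/7 ≈ 20.571)
B = -¼ (B = 1/((-3 - 5) + 4) = 1/(-8 + 4) = 1/(-4) = -¼ ≈ -0.25000)
b = 441/16 (b = ((1*4 - ¼) - 9)² = ((4 - ¼) - 9)² = (15/4 - 9)² = (-21/4)² = 441/16 ≈ 27.563)
b*n = (441/16)*(144/7) = 567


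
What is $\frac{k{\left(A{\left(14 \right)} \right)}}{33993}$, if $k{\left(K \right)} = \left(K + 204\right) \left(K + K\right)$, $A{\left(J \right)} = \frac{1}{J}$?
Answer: $\frac{2857}{3331314} \approx 0.00085762$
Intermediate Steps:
$k{\left(K \right)} = 2 K \left(204 + K\right)$ ($k{\left(K \right)} = \left(204 + K\right) 2 K = 2 K \left(204 + K\right)$)
$\frac{k{\left(A{\left(14 \right)} \right)}}{33993} = \frac{2 \cdot \frac{1}{14} \left(204 + \frac{1}{14}\right)}{33993} = 2 \cdot \frac{1}{14} \left(204 + \frac{1}{14}\right) \frac{1}{33993} = 2 \cdot \frac{1}{14} \cdot \frac{2857}{14} \cdot \frac{1}{33993} = \frac{2857}{98} \cdot \frac{1}{33993} = \frac{2857}{3331314}$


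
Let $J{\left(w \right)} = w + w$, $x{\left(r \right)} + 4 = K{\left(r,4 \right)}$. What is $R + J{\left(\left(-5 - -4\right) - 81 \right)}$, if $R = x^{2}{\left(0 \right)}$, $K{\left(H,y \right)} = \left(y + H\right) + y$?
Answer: $-148$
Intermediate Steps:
$K{\left(H,y \right)} = H + 2 y$ ($K{\left(H,y \right)} = \left(H + y\right) + y = H + 2 y$)
$x{\left(r \right)} = 4 + r$ ($x{\left(r \right)} = -4 + \left(r + 2 \cdot 4\right) = -4 + \left(r + 8\right) = -4 + \left(8 + r\right) = 4 + r$)
$J{\left(w \right)} = 2 w$
$R = 16$ ($R = \left(4 + 0\right)^{2} = 4^{2} = 16$)
$R + J{\left(\left(-5 - -4\right) - 81 \right)} = 16 + 2 \left(\left(-5 - -4\right) - 81\right) = 16 + 2 \left(\left(-5 + 4\right) - 81\right) = 16 + 2 \left(-1 - 81\right) = 16 + 2 \left(-82\right) = 16 - 164 = -148$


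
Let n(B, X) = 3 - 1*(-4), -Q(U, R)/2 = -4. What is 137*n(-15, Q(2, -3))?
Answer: 959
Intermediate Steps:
Q(U, R) = 8 (Q(U, R) = -2*(-4) = 8)
n(B, X) = 7 (n(B, X) = 3 + 4 = 7)
137*n(-15, Q(2, -3)) = 137*7 = 959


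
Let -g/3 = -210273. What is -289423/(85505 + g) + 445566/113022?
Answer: 6820439359/1927627884 ≈ 3.5383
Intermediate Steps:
g = 630819 (g = -3*(-210273) = 630819)
-289423/(85505 + g) + 445566/113022 = -289423/(85505 + 630819) + 445566/113022 = -289423/716324 + 445566*(1/113022) = -289423*1/716324 + 74261/18837 = -289423/716324 + 74261/18837 = 6820439359/1927627884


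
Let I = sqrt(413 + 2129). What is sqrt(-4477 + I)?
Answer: sqrt(-4477 + sqrt(2542)) ≈ 66.533*I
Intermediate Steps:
I = sqrt(2542) ≈ 50.418
sqrt(-4477 + I) = sqrt(-4477 + sqrt(2542))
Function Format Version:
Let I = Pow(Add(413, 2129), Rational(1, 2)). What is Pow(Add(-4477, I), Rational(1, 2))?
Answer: Pow(Add(-4477, Pow(2542, Rational(1, 2))), Rational(1, 2)) ≈ Mul(66.533, I)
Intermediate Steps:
I = Pow(2542, Rational(1, 2)) ≈ 50.418
Pow(Add(-4477, I), Rational(1, 2)) = Pow(Add(-4477, Pow(2542, Rational(1, 2))), Rational(1, 2))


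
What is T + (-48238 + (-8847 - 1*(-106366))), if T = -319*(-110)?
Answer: 84371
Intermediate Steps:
T = 35090
T + (-48238 + (-8847 - 1*(-106366))) = 35090 + (-48238 + (-8847 - 1*(-106366))) = 35090 + (-48238 + (-8847 + 106366)) = 35090 + (-48238 + 97519) = 35090 + 49281 = 84371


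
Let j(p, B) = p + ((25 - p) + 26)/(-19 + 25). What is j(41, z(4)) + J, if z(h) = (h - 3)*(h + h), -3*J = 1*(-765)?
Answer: 893/3 ≈ 297.67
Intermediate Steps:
J = 255 (J = -(-765)/3 = -⅓*(-765) = 255)
z(h) = 2*h*(-3 + h) (z(h) = (-3 + h)*(2*h) = 2*h*(-3 + h))
j(p, B) = 17/2 + 5*p/6 (j(p, B) = p + (51 - p)/6 = p + (51 - p)*(⅙) = p + (17/2 - p/6) = 17/2 + 5*p/6)
j(41, z(4)) + J = (17/2 + (⅚)*41) + 255 = (17/2 + 205/6) + 255 = 128/3 + 255 = 893/3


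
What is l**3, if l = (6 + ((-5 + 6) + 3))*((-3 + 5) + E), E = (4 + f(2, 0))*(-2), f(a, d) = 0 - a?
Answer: -8000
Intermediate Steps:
f(a, d) = -a
E = -4 (E = (4 - 1*2)*(-2) = (4 - 2)*(-2) = 2*(-2) = -4)
l = -20 (l = (6 + ((-5 + 6) + 3))*((-3 + 5) - 4) = (6 + (1 + 3))*(2 - 4) = (6 + 4)*(-2) = 10*(-2) = -20)
l**3 = (-20)**3 = -8000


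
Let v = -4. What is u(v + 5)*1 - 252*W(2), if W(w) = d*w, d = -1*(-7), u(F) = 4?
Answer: -3524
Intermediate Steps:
d = 7
W(w) = 7*w
u(v + 5)*1 - 252*W(2) = 4*1 - 1764*2 = 4 - 252*14 = 4 - 3528 = -3524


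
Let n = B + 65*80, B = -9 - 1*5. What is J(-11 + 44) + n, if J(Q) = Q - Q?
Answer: 5186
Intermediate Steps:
B = -14 (B = -9 - 5 = -14)
n = 5186 (n = -14 + 65*80 = -14 + 5200 = 5186)
J(Q) = 0
J(-11 + 44) + n = 0 + 5186 = 5186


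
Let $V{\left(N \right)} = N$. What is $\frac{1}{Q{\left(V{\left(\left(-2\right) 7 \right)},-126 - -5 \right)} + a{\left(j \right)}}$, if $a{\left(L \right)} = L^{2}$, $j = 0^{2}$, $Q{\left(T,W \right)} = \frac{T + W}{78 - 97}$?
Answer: $\frac{19}{135} \approx 0.14074$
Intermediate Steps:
$Q{\left(T,W \right)} = - \frac{T}{19} - \frac{W}{19}$ ($Q{\left(T,W \right)} = \frac{T + W}{-19} = \left(T + W\right) \left(- \frac{1}{19}\right) = - \frac{T}{19} - \frac{W}{19}$)
$j = 0$
$\frac{1}{Q{\left(V{\left(\left(-2\right) 7 \right)},-126 - -5 \right)} + a{\left(j \right)}} = \frac{1}{\left(- \frac{\left(-2\right) 7}{19} - \frac{-126 - -5}{19}\right) + 0^{2}} = \frac{1}{\left(\left(- \frac{1}{19}\right) \left(-14\right) - \frac{-126 + 5}{19}\right) + 0} = \frac{1}{\left(\frac{14}{19} - - \frac{121}{19}\right) + 0} = \frac{1}{\left(\frac{14}{19} + \frac{121}{19}\right) + 0} = \frac{1}{\frac{135}{19} + 0} = \frac{1}{\frac{135}{19}} = \frac{19}{135}$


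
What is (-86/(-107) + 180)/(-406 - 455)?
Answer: -19346/92127 ≈ -0.20999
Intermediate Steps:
(-86/(-107) + 180)/(-406 - 455) = (-86*(-1/107) + 180)/(-861) = (86/107 + 180)*(-1/861) = (19346/107)*(-1/861) = -19346/92127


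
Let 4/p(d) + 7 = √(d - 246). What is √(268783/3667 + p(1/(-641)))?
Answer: √3667*√((1196627133 - 268783*I*√101077367)/(4487 - I*√101077367))/3667 ≈ 8.5559 - 0.012428*I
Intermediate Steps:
p(d) = 4/(-7 + √(-246 + d)) (p(d) = 4/(-7 + √(d - 246)) = 4/(-7 + √(-246 + d)))
√(268783/3667 + p(1/(-641))) = √(268783/3667 + 4/(-7 + √(-246 + 1/(-641)))) = √(268783*(1/3667) + 4/(-7 + √(-246 - 1/641))) = √(268783/3667 + 4/(-7 + √(-157687/641))) = √(268783/3667 + 4/(-7 + I*√101077367/641))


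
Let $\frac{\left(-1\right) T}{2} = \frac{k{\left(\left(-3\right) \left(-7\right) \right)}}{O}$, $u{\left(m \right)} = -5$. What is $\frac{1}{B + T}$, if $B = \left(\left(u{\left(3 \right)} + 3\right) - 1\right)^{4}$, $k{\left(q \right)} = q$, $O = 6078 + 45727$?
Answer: $\frac{51805}{4196163} \approx 0.012346$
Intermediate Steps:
$O = 51805$
$B = 81$ ($B = \left(\left(-5 + 3\right) - 1\right)^{4} = \left(-2 - 1\right)^{4} = \left(-3\right)^{4} = 81$)
$T = - \frac{42}{51805}$ ($T = - 2 \frac{\left(-3\right) \left(-7\right)}{51805} = - 2 \cdot 21 \cdot \frac{1}{51805} = \left(-2\right) \frac{21}{51805} = - \frac{42}{51805} \approx -0.00081073$)
$\frac{1}{B + T} = \frac{1}{81 - \frac{42}{51805}} = \frac{1}{\frac{4196163}{51805}} = \frac{51805}{4196163}$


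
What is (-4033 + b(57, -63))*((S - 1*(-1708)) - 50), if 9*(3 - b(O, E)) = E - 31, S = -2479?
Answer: 29700496/9 ≈ 3.3001e+6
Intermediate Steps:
b(O, E) = 58/9 - E/9 (b(O, E) = 3 - (E - 31)/9 = 3 - (-31 + E)/9 = 3 + (31/9 - E/9) = 58/9 - E/9)
(-4033 + b(57, -63))*((S - 1*(-1708)) - 50) = (-4033 + (58/9 - ⅑*(-63)))*((-2479 - 1*(-1708)) - 50) = (-4033 + (58/9 + 7))*((-2479 + 1708) - 50) = (-4033 + 121/9)*(-771 - 50) = -36176/9*(-821) = 29700496/9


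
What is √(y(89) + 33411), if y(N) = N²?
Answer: 2*√10333 ≈ 203.30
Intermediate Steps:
√(y(89) + 33411) = √(89² + 33411) = √(7921 + 33411) = √41332 = 2*√10333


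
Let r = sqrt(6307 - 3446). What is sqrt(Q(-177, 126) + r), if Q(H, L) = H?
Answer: sqrt(-177 + sqrt(2861)) ≈ 11.114*I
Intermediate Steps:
r = sqrt(2861) ≈ 53.488
sqrt(Q(-177, 126) + r) = sqrt(-177 + sqrt(2861))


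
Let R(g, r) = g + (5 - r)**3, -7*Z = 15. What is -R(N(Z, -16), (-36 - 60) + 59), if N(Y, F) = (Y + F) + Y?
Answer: -518474/7 ≈ -74068.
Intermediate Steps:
Z = -15/7 (Z = -1/7*15 = -15/7 ≈ -2.1429)
N(Y, F) = F + 2*Y (N(Y, F) = (F + Y) + Y = F + 2*Y)
-R(N(Z, -16), (-36 - 60) + 59) = -((-16 + 2*(-15/7)) - (-5 + ((-36 - 60) + 59))**3) = -((-16 - 30/7) - (-5 + (-96 + 59))**3) = -(-142/7 - (-5 - 37)**3) = -(-142/7 - 1*(-42)**3) = -(-142/7 - 1*(-74088)) = -(-142/7 + 74088) = -1*518474/7 = -518474/7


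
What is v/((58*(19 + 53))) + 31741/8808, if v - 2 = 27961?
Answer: 5261785/510864 ≈ 10.300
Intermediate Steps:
v = 27963 (v = 2 + 27961 = 27963)
v/((58*(19 + 53))) + 31741/8808 = 27963/((58*(19 + 53))) + 31741/8808 = 27963/((58*72)) + 31741*(1/8808) = 27963/4176 + 31741/8808 = 27963*(1/4176) + 31741/8808 = 3107/464 + 31741/8808 = 5261785/510864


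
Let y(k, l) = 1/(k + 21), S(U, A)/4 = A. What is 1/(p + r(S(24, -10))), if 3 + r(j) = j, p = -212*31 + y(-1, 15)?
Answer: -20/132299 ≈ -0.00015117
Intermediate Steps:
S(U, A) = 4*A
y(k, l) = 1/(21 + k)
p = -131439/20 (p = -212*31 + 1/(21 - 1) = -6572 + 1/20 = -131439/20 ≈ -6572.0)
r(j) = -3 + j
1/(p + r(S(24, -10))) = 1/(-131439/20 + (-3 + 4*(-10))) = 1/(-131439/20 + (-3 - 40)) = 1/(-131439/20 - 43) = 1/(-132299/20) = -20/132299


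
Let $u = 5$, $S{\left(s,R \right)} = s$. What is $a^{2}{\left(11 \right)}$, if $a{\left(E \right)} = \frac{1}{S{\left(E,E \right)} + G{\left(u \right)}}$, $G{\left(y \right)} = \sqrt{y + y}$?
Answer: $\frac{1}{\left(11 + \sqrt{10}\right)^{2}} \approx 0.0049858$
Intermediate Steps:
$G{\left(y \right)} = \sqrt{2} \sqrt{y}$ ($G{\left(y \right)} = \sqrt{2 y} = \sqrt{2} \sqrt{y}$)
$a{\left(E \right)} = \frac{1}{E + \sqrt{10}}$ ($a{\left(E \right)} = \frac{1}{E + \sqrt{2} \sqrt{5}} = \frac{1}{E + \sqrt{10}}$)
$a^{2}{\left(11 \right)} = \left(\frac{1}{11 + \sqrt{10}}\right)^{2} = \frac{1}{\left(11 + \sqrt{10}\right)^{2}}$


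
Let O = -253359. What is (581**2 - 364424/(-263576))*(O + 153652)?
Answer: -1108908133328740/32947 ≈ -3.3657e+10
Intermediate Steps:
(581**2 - 364424/(-263576))*(O + 153652) = (581**2 - 364424/(-263576))*(-253359 + 153652) = (337561 - 364424*(-1/263576))*(-99707) = (337561 + 45553/32947)*(-99707) = (11121667820/32947)*(-99707) = -1108908133328740/32947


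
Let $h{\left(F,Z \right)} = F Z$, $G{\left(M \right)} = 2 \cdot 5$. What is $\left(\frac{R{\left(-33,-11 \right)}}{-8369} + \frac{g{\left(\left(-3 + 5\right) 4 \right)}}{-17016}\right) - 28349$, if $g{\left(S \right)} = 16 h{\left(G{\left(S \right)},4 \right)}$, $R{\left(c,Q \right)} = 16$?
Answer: $- \frac{504637368739}{17800863} \approx -28349.0$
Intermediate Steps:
$G{\left(M \right)} = 10$
$g{\left(S \right)} = 640$ ($g{\left(S \right)} = 16 \cdot 10 \cdot 4 = 16 \cdot 40 = 640$)
$\left(\frac{R{\left(-33,-11 \right)}}{-8369} + \frac{g{\left(\left(-3 + 5\right) 4 \right)}}{-17016}\right) - 28349 = \left(\frac{16}{-8369} + \frac{640}{-17016}\right) - 28349 = \left(16 \left(- \frac{1}{8369}\right) + 640 \left(- \frac{1}{17016}\right)\right) - 28349 = \left(- \frac{16}{8369} - \frac{80}{2127}\right) - 28349 = - \frac{703552}{17800863} - 28349 = - \frac{504637368739}{17800863}$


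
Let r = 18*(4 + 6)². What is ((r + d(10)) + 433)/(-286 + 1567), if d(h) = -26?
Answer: 2207/1281 ≈ 1.7229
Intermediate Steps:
r = 1800 (r = 18*10² = 18*100 = 1800)
((r + d(10)) + 433)/(-286 + 1567) = ((1800 - 26) + 433)/(-286 + 1567) = (1774 + 433)/1281 = (1/1281)*2207 = 2207/1281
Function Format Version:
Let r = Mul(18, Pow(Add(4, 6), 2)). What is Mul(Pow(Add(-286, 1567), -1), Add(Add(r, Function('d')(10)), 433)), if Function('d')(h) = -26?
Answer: Rational(2207, 1281) ≈ 1.7229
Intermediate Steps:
r = 1800 (r = Mul(18, Pow(10, 2)) = Mul(18, 100) = 1800)
Mul(Pow(Add(-286, 1567), -1), Add(Add(r, Function('d')(10)), 433)) = Mul(Pow(Add(-286, 1567), -1), Add(Add(1800, -26), 433)) = Mul(Pow(1281, -1), Add(1774, 433)) = Mul(Rational(1, 1281), 2207) = Rational(2207, 1281)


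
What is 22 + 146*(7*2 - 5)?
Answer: 1336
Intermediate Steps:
22 + 146*(7*2 - 5) = 22 + 146*(14 - 5) = 22 + 146*9 = 22 + 1314 = 1336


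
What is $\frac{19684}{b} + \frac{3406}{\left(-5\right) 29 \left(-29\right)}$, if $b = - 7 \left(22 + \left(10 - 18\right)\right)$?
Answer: $- \frac{5888388}{29435} \approx -200.05$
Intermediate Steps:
$b = -98$ ($b = - 7 \left(22 + \left(10 - 18\right)\right) = - 7 \left(22 - 8\right) = \left(-7\right) 14 = -98$)
$\frac{19684}{b} + \frac{3406}{\left(-5\right) 29 \left(-29\right)} = \frac{19684}{-98} + \frac{3406}{\left(-5\right) 29 \left(-29\right)} = 19684 \left(- \frac{1}{98}\right) + \frac{3406}{\left(-145\right) \left(-29\right)} = - \frac{1406}{7} + \frac{3406}{4205} = - \frac{5888388}{29435}$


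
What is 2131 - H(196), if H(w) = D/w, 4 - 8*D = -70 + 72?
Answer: 1670703/784 ≈ 2131.0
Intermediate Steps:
D = ¼ (D = ½ - (-70 + 72)/8 = ½ - ⅛*2 = ½ - ¼ = ¼ ≈ 0.25000)
H(w) = 1/(4*w)
2131 - H(196) = 2131 - 1/(4*196) = 2131 - 1*1/784 = 2131 - 1/784 = 1670703/784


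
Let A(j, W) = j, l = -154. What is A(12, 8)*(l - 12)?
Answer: -1992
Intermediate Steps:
A(12, 8)*(l - 12) = 12*(-154 - 12) = 12*(-166) = -1992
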